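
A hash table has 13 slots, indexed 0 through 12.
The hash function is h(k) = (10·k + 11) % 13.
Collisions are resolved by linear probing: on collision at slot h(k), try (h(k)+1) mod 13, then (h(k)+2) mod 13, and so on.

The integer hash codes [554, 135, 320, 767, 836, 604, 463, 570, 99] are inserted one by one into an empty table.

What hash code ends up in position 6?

604

554: h=0 => slot 0
135: h=9 => slot 9
320: h=0, probe 0,1 => slot 1
767: h=11 => slot 11
836: h=12 => slot 12
604: h=6 => slot 6
463: h=0, probe 0,1,2 => slot 2
570: h=4 => slot 4
99: h=0, probe 0,1,2,3 => slot 3
Table: [554, 320, 463, 99, 570, _, 604, _, _, 135, _, 767, 836]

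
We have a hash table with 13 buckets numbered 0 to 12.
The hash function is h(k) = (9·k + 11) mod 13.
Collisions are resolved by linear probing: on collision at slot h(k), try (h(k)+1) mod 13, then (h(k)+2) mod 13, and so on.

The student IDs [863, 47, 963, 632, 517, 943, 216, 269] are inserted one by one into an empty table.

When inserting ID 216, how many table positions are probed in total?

4

863 hashes to 4; slot 4 is free => place at 4.
47 hashes to 5; slot 5 is free => place at 5.
963 hashes to 7; slot 7 is free => place at 7.
632 hashes to 5; 5 taken => place at 6.
517 hashes to 10; slot 10 is free => place at 10.
943 hashes to 9; slot 9 is free => place at 9.
216 hashes to 5; 5,6,7 taken => place at 8.
269 hashes to 1; slot 1 is free => place at 1.
Table: [_, 269, _, _, 863, 47, 632, 963, 216, 943, 517, _, _]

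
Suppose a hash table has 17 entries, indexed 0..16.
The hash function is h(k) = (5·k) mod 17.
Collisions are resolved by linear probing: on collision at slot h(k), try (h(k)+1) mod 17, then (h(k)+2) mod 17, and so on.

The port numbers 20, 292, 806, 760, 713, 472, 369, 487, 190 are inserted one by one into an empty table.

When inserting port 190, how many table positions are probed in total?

3

Insert 20: h=15, slot 15 empty → index 15.
Insert 292: h=15, slot 15 occupied → index 16.
Insert 806: h=1, slot 1 empty → index 1.
Insert 760: h=9, slot 9 empty → index 9.
Insert 713: h=12, slot 12 empty → index 12.
Insert 472: h=14, slot 14 empty → index 14.
Insert 369: h=9, slot 9 occupied → index 10.
Insert 487: h=4, slot 4 empty → index 4.
Insert 190: h=15, slots 15,16 occupied → index 0.
Table: [190, 806, ∅, ∅, 487, ∅, ∅, ∅, ∅, 760, 369, ∅, 713, ∅, 472, 20, 292]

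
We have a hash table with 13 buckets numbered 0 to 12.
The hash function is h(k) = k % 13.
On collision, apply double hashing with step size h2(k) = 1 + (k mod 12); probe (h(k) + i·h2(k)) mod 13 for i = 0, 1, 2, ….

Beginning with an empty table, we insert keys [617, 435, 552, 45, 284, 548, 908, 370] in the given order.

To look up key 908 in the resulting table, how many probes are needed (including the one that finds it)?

4

617 hashes to 6; slot 6 is free → place at 6.
435 hashes to 6, h2=4; 6 taken → place at 10.
552 hashes to 6, h2=1; 6 taken → place at 7.
45 hashes to 6, h2=10; 6 taken → place at 3.
284 hashes to 11; slot 11 is free → place at 11.
548 hashes to 2; slot 2 is free → place at 2.
908 hashes to 11, h2=9; 11,7,3 taken → place at 12.
370 hashes to 6, h2=11; 6 taken → place at 4.
Table: [∅, ∅, 548, 45, 370, ∅, 617, 552, ∅, ∅, 435, 284, 908]
Lookup 908: h=11, h2=9, probe 11,7,3,12 → found at 12.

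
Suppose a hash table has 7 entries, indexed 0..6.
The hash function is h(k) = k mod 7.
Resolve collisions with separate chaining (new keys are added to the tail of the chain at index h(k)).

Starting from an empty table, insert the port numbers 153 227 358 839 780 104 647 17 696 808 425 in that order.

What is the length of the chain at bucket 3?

153 -> bucket 6
227 -> bucket 3
358 -> bucket 1
839 -> bucket 6 (collision)
780 -> bucket 3 (collision)
104 -> bucket 6 (collision)
647 -> bucket 3 (collision)
17 -> bucket 3 (collision)
696 -> bucket 3 (collision)
808 -> bucket 3 (collision)
425 -> bucket 5
Final buckets:
0: _
1: 358
2: _
3: 227 -> 780 -> 647 -> 17 -> 696 -> 808
4: _
5: 425
6: 153 -> 839 -> 104

6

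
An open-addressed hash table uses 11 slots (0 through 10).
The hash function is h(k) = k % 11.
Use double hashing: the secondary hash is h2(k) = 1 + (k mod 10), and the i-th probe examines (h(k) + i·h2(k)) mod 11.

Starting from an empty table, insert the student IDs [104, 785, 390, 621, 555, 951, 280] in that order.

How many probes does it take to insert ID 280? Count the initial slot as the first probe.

4

104: h=5 => slot 5
785: h=4 => slot 4
390: h=5, h2=1, probe 5,6 => slot 6
621: h=5, h2=2, probe 5,7 => slot 7
555: h=5, h2=6, probe 5,0 => slot 0
951: h=5, h2=2, probe 5,7,9 => slot 9
280: h=5, h2=1, probe 5,6,7,8 => slot 8
Table: [555, —, —, —, 785, 104, 390, 621, 280, 951, —]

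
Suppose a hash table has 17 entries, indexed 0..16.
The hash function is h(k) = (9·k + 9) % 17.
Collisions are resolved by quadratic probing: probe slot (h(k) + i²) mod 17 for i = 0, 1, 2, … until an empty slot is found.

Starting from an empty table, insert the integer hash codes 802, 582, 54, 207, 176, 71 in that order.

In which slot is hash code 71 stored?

802 hashes to 2; slot 2 is free => place at 2.
582 hashes to 11; slot 11 is free => place at 11.
54 hashes to 2; 2 taken => place at 3.
207 hashes to 2; 2,3 taken => place at 6.
176 hashes to 12; slot 12 is free => place at 12.
71 hashes to 2; 2,3,6,11 taken => place at 1.
Table: [-, 71, 802, 54, -, -, 207, -, -, -, -, 582, 176, -, -, -, -]

1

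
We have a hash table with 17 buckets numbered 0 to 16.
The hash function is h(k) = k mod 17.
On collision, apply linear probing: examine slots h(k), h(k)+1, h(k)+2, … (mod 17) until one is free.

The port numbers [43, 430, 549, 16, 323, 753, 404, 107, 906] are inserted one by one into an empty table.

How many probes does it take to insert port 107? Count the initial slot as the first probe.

4

43: h=9 → slot 9
430: h=5 → slot 5
549: h=5, probe 5,6 → slot 6
16: h=16 → slot 16
323: h=0 → slot 0
753: h=5, probe 5,6,7 → slot 7
404: h=13 → slot 13
107: h=5, probe 5,6,7,8 → slot 8
906: h=5, probe 5,6,7,8,9,10 → slot 10
Table: [323, -, -, -, -, 430, 549, 753, 107, 43, 906, -, -, 404, -, -, 16]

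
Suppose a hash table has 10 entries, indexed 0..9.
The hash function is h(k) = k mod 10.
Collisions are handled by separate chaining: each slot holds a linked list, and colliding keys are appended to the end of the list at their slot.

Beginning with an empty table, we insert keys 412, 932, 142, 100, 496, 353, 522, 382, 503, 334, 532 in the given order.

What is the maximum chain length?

6

Insert 412: h=2, bucket 2 empty -> new chain.
Insert 932: h=2, bucket 2 nonempty -> append to chain.
Insert 142: h=2, bucket 2 nonempty -> append to chain.
Insert 100: h=0, bucket 0 empty -> new chain.
Insert 496: h=6, bucket 6 empty -> new chain.
Insert 353: h=3, bucket 3 empty -> new chain.
Insert 522: h=2, bucket 2 nonempty -> append to chain.
Insert 382: h=2, bucket 2 nonempty -> append to chain.
Insert 503: h=3, bucket 3 nonempty -> append to chain.
Insert 334: h=4, bucket 4 empty -> new chain.
Insert 532: h=2, bucket 2 nonempty -> append to chain.
Final buckets:
0: 100
1: —
2: 412 -> 932 -> 142 -> 522 -> 382 -> 532
3: 353 -> 503
4: 334
5: —
6: 496
7: —
8: —
9: —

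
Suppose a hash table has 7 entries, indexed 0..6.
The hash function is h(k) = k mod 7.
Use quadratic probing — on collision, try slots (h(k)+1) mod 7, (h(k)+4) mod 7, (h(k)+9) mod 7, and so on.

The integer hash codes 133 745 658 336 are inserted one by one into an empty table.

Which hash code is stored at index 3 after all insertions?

133 hashes to 0; slot 0 is free -> place at 0.
745 hashes to 3; slot 3 is free -> place at 3.
658 hashes to 0; 0 taken -> place at 1.
336 hashes to 0; 0,1 taken -> place at 4.
Table: [133, 658, -, 745, 336, -, -]

745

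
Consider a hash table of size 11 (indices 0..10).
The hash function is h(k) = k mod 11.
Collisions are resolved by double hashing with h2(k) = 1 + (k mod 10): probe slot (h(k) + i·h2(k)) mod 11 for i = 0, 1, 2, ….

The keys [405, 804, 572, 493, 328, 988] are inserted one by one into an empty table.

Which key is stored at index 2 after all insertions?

493

405: h=9 -> slot 9
804: h=1 -> slot 1
572: h=0 -> slot 0
493: h=9, h2=4, probe 9,2 -> slot 2
328: h=9, h2=9, probe 9,7 -> slot 7
988: h=9, h2=9, probe 9,7,5 -> slot 5
Table: [572, 804, 493, ., ., 988, ., 328, ., 405, .]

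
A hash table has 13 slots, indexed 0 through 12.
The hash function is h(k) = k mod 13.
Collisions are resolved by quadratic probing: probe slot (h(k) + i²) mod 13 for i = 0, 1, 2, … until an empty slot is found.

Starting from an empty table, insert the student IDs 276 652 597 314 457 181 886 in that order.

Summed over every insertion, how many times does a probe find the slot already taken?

Insert 276: h=3, slot 3 empty → index 3.
Insert 652: h=2, slot 2 empty → index 2.
Insert 597: h=12, slot 12 empty → index 12.
Insert 314: h=2, slots 2,3 occupied → index 6.
Insert 457: h=2, slots 2,3,6 occupied → index 11.
Insert 181: h=12, slot 12 occupied → index 0.
Insert 886: h=2, slots 2,3,6,11 occupied → index 5.
Table: [181, -, 652, 276, -, 886, 314, -, -, -, -, 457, 597]

10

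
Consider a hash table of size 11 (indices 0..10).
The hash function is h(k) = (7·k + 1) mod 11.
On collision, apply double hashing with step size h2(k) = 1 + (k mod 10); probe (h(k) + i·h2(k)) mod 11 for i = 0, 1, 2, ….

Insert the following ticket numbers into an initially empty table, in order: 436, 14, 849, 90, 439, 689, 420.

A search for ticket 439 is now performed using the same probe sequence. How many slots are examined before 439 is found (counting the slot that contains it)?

3

436: h=6 -> slot 6
14: h=0 -> slot 0
849: h=4 -> slot 4
90: h=4, h2=1, probe 4,5 -> slot 5
439: h=5, h2=10, probe 5,4,3 -> slot 3
689: h=6, h2=10, probe 6,5,4,3,2 -> slot 2
420: h=4, h2=1, probe 4,5,6,7 -> slot 7
Table: [14, -, 689, 439, 849, 90, 436, 420, -, -, -]
Lookup 439: h=5, h2=10, probe 5,4,3 → found at 3.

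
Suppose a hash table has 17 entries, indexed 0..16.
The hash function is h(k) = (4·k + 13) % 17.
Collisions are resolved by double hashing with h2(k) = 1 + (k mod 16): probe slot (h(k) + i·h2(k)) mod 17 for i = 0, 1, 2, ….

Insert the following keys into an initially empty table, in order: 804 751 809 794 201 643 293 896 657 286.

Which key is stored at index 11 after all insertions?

804 hashes to 16; slot 16 is free → place at 16.
751 hashes to 8; slot 8 is free → place at 8.
809 hashes to 2; slot 2 is free → place at 2.
794 hashes to 10; slot 10 is free → place at 10.
201 hashes to 1; slot 1 is free → place at 1.
643 hashes to 1, h2=4; 1 taken → place at 5.
293 hashes to 12; slot 12 is free → place at 12.
896 hashes to 10, h2=1; 10 taken → place at 11.
657 hashes to 6; slot 6 is free → place at 6.
286 hashes to 1, h2=15; 1,16 taken → place at 14.
Table: [-, 201, 809, -, -, 643, 657, -, 751, -, 794, 896, 293, -, 286, -, 804]

896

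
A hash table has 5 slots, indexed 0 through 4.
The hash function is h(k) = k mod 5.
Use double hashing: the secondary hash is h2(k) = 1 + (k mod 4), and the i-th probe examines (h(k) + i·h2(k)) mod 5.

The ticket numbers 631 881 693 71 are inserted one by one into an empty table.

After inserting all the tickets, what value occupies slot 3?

881

631: h=1 → slot 1
881: h=1, h2=2, probe 1,3 → slot 3
693: h=3, h2=2, probe 3,0 → slot 0
71: h=1, h2=4, probe 1,0,4 → slot 4
Table: [693, 631, ., 881, 71]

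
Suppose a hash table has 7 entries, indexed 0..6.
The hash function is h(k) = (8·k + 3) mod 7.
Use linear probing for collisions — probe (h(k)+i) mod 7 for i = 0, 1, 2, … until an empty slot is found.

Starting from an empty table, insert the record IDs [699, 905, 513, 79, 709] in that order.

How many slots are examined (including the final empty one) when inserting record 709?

4

699: h=2 → slot 2
905: h=5 → slot 5
513: h=5, probe 5,6 → slot 6
79: h=5, probe 5,6,0 → slot 0
709: h=5, probe 5,6,0,1 → slot 1
Table: [79, 709, 699, —, —, 905, 513]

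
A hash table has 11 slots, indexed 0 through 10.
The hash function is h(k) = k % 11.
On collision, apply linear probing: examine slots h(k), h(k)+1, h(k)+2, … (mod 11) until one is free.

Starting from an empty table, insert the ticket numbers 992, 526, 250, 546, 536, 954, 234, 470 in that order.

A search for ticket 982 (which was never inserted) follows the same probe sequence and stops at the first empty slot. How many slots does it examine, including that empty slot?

2

992 hashes to 2; slot 2 is free -> place at 2.
526 hashes to 9; slot 9 is free -> place at 9.
250 hashes to 8; slot 8 is free -> place at 8.
546 hashes to 7; slot 7 is free -> place at 7.
536 hashes to 8; 8,9 taken -> place at 10.
954 hashes to 8; 8,9,10 taken -> place at 0.
234 hashes to 3; slot 3 is free -> place at 3.
470 hashes to 8; 8,9,10,0 taken -> place at 1.
Table: [954, 470, 992, 234, -, -, -, 546, 250, 526, 536]
Lookup 982: h=3, probe 3,4 → slot 4 empty, not found.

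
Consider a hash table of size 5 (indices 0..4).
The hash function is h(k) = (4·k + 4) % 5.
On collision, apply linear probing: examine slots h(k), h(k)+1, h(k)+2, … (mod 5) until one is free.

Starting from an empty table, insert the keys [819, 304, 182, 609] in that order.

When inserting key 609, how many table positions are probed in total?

819 hashes to 0; slot 0 is free → place at 0.
304 hashes to 0; 0 taken → place at 1.
182 hashes to 2; slot 2 is free → place at 2.
609 hashes to 0; 0,1,2 taken → place at 3.
Table: [819, 304, 182, 609, -]

4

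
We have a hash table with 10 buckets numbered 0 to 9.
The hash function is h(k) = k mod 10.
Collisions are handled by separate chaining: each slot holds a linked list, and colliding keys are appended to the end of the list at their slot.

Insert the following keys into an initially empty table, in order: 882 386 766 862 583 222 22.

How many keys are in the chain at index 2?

882 → bucket 2
386 → bucket 6
766 → bucket 6 (collision)
862 → bucket 2 (collision)
583 → bucket 3
222 → bucket 2 (collision)
22 → bucket 2 (collision)
Final buckets:
0: ∅
1: ∅
2: 882 -> 862 -> 222 -> 22
3: 583
4: ∅
5: ∅
6: 386 -> 766
7: ∅
8: ∅
9: ∅

4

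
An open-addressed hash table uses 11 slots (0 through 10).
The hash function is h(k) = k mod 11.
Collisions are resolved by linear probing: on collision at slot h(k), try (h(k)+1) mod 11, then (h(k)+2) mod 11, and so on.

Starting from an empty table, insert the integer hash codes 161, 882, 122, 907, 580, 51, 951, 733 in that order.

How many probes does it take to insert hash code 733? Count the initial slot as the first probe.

4

Insert 161: h=7, slot 7 empty → index 7.
Insert 882: h=2, slot 2 empty → index 2.
Insert 122: h=1, slot 1 empty → index 1.
Insert 907: h=5, slot 5 empty → index 5.
Insert 580: h=8, slot 8 empty → index 8.
Insert 51: h=7, slots 7,8 occupied → index 9.
Insert 951: h=5, slot 5 occupied → index 6.
Insert 733: h=7, slots 7,8,9 occupied → index 10.
Table: [., 122, 882, ., ., 907, 951, 161, 580, 51, 733]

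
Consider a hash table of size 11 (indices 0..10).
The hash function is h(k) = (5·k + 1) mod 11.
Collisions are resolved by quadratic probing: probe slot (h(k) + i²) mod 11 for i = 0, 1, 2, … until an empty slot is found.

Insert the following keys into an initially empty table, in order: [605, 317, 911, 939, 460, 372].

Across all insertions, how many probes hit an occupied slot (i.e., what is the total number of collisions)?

6

605: h=1 → slot 1
317: h=2 → slot 2
911: h=2, probe 2,3 → slot 3
939: h=10 → slot 10
460: h=2, probe 2,3,6 → slot 6
372: h=2, probe 2,3,6,0 → slot 0
Table: [372, 605, 317, 911, ∅, ∅, 460, ∅, ∅, ∅, 939]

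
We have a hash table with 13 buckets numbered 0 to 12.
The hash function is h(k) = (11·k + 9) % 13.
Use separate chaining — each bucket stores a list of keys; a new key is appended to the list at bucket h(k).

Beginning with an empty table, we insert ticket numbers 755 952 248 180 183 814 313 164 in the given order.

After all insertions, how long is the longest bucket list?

755 -> bucket 7
952 -> bucket 3
248 -> bucket 7 (collision)
180 -> bucket 0
183 -> bucket 7 (collision)
814 -> bucket 6
313 -> bucket 7 (collision)
164 -> bucket 6 (collision)
Final buckets:
0: 180
1: —
2: —
3: 952
4: —
5: —
6: 814 -> 164
7: 755 -> 248 -> 183 -> 313
8: —
9: —
10: —
11: —
12: —

4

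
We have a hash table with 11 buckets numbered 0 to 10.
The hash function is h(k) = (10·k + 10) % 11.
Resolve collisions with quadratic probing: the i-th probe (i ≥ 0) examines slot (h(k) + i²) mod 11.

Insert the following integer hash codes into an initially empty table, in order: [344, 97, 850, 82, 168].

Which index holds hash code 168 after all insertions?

0

344: h=7 => slot 7
97: h=1 => slot 1
850: h=7, probe 7,8 => slot 8
82: h=5 => slot 5
168: h=7, probe 7,8,0 => slot 0
Table: [168, 97, ∅, ∅, ∅, 82, ∅, 344, 850, ∅, ∅]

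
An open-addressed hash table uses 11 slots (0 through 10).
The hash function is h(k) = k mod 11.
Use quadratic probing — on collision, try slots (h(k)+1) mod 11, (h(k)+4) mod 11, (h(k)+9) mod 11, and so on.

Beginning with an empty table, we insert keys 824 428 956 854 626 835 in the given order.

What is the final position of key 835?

Insert 824: h=10, slot 10 empty → index 10.
Insert 428: h=10, slot 10 occupied → index 0.
Insert 956: h=10, slots 10,0 occupied → index 3.
Insert 854: h=7, slot 7 empty → index 7.
Insert 626: h=10, slots 10,0,3 occupied → index 8.
Insert 835: h=10, slots 10,0,3,8 occupied → index 4.
Table: [428, ., ., 956, 835, ., ., 854, 626, ., 824]

4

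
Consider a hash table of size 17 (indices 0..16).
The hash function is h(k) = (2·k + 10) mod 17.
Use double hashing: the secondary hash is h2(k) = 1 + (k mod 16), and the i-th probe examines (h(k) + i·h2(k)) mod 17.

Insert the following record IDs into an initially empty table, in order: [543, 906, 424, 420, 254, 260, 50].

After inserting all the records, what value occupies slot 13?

543: h=8 → slot 8
906: h=3 → slot 3
424: h=8, h2=9, probe 8,0 → slot 0
420: h=0, h2=5, probe 0,5 → slot 5
254: h=8, h2=15, probe 8,6 → slot 6
260: h=3, h2=5, probe 3,8,13 → slot 13
50: h=8, h2=3, probe 8,11 → slot 11
Table: [424, ∅, ∅, 906, ∅, 420, 254, ∅, 543, ∅, ∅, 50, ∅, 260, ∅, ∅, ∅]

260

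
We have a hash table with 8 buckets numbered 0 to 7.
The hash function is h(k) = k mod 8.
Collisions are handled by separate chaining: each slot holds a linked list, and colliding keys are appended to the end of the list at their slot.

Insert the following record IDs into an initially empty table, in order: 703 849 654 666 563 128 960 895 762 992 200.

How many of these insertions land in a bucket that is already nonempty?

5

703 → bucket 7
849 → bucket 1
654 → bucket 6
666 → bucket 2
563 → bucket 3
128 → bucket 0
960 → bucket 0 (collision)
895 → bucket 7 (collision)
762 → bucket 2 (collision)
992 → bucket 0 (collision)
200 → bucket 0 (collision)
Final buckets:
0: 128 -> 960 -> 992 -> 200
1: 849
2: 666 -> 762
3: 563
4: .
5: .
6: 654
7: 703 -> 895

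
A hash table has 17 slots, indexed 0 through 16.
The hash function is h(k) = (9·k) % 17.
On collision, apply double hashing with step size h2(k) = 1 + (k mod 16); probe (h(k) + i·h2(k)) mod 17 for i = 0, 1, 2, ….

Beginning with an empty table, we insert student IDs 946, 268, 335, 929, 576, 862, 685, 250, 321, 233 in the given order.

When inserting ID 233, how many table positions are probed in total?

946 hashes to 14; slot 14 is free -> place at 14.
268 hashes to 15; slot 15 is free -> place at 15.
335 hashes to 6; slot 6 is free -> place at 6.
929 hashes to 14, h2=2; 14 taken -> place at 16.
576 hashes to 16, h2=1; 16 taken -> place at 0.
862 hashes to 6, h2=15; 6 taken -> place at 4.
685 hashes to 11; slot 11 is free -> place at 11.
250 hashes to 6, h2=11; 6,0,11 taken -> place at 5.
321 hashes to 16, h2=2; 16 taken -> place at 1.
233 hashes to 6, h2=10; 6,16 taken -> place at 9.
Table: [576, 321, ., ., 862, 250, 335, ., ., 233, ., 685, ., ., 946, 268, 929]

3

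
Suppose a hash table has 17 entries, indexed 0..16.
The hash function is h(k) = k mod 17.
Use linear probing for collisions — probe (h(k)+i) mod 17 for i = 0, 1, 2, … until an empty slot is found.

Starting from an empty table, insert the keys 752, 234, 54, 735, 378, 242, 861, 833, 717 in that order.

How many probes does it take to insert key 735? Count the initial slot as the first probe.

752: h=4 → slot 4
234: h=13 → slot 13
54: h=3 → slot 3
735: h=4, probe 4,5 → slot 5
378: h=4, probe 4,5,6 → slot 6
242: h=4, probe 4,5,6,7 → slot 7
861: h=11 → slot 11
833: h=0 → slot 0
717: h=3, probe 3,4,5,6,7,8 → slot 8
Table: [833, _, _, 54, 752, 735, 378, 242, 717, _, _, 861, _, 234, _, _, _]

2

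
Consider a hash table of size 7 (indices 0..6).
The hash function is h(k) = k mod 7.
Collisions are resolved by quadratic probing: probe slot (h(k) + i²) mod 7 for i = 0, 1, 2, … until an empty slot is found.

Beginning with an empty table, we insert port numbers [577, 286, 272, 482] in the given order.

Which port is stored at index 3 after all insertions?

Insert 577: h=3, slot 3 empty => index 3.
Insert 286: h=6, slot 6 empty => index 6.
Insert 272: h=6, slot 6 occupied => index 0.
Insert 482: h=6, slots 6,0,3 occupied => index 1.
Table: [272, 482, _, 577, _, _, 286]

577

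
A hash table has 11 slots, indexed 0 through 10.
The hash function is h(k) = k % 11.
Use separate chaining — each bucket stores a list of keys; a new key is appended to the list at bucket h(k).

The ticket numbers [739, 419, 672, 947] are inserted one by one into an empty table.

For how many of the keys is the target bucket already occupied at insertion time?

2

Insert 739: h=2, bucket 2 empty -> new chain.
Insert 419: h=1, bucket 1 empty -> new chain.
Insert 672: h=1, bucket 1 nonempty -> append to chain.
Insert 947: h=1, bucket 1 nonempty -> append to chain.
Final buckets:
0: _
1: 419 -> 672 -> 947
2: 739
3: _
4: _
5: _
6: _
7: _
8: _
9: _
10: _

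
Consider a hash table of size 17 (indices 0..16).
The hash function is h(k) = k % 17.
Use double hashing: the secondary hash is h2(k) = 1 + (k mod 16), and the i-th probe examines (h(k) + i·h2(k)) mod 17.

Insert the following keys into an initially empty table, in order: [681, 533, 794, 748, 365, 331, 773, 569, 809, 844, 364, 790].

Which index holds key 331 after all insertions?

681 hashes to 1; slot 1 is free => place at 1.
533 hashes to 6; slot 6 is free => place at 6.
794 hashes to 12; slot 12 is free => place at 12.
748 hashes to 0; slot 0 is free => place at 0.
365 hashes to 8; slot 8 is free => place at 8.
331 hashes to 8, h2=12; 8 taken => place at 3.
773 hashes to 8, h2=6; 8 taken => place at 14.
569 hashes to 8, h2=10; 8,1 taken => place at 11.
809 hashes to 10; slot 10 is free => place at 10.
844 hashes to 11, h2=13; 11 taken => place at 7.
364 hashes to 7, h2=13; 7,3 taken => place at 16.
790 hashes to 8, h2=7; 8 taken => place at 15.
Table: [748, 681, ., 331, ., ., 533, 844, 365, ., 809, 569, 794, ., 773, 790, 364]

3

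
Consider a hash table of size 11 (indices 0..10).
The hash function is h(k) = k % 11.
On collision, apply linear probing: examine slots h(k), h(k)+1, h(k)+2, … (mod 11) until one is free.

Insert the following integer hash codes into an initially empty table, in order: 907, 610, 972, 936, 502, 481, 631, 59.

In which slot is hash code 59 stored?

907: h=5 => slot 5
610: h=5, probe 5,6 => slot 6
972: h=4 => slot 4
936: h=1 => slot 1
502: h=7 => slot 7
481: h=8 => slot 8
631: h=4, probe 4,5,6,7,8,9 => slot 9
59: h=4, probe 4,5,6,7,8,9,10 => slot 10
Table: [., 936, ., ., 972, 907, 610, 502, 481, 631, 59]

10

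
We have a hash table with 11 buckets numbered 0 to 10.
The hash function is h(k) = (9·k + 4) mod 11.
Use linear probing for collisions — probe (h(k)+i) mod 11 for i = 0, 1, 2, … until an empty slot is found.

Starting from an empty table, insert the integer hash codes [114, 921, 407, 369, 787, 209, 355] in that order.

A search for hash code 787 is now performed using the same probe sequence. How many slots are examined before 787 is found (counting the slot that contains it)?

114 hashes to 7; slot 7 is free -> place at 7.
921 hashes to 10; slot 10 is free -> place at 10.
407 hashes to 4; slot 4 is free -> place at 4.
369 hashes to 3; slot 3 is free -> place at 3.
787 hashes to 3; 3,4 taken -> place at 5.
209 hashes to 4; 4,5 taken -> place at 6.
355 hashes to 9; slot 9 is free -> place at 9.
Table: [∅, ∅, ∅, 369, 407, 787, 209, 114, ∅, 355, 921]
Lookup 787: h=3, probe 3,4,5 → found at 5.

3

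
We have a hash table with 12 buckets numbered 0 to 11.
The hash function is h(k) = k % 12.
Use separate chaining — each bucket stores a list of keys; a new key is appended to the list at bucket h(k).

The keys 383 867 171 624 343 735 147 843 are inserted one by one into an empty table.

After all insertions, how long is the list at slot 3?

383 → bucket 11
867 → bucket 3
171 → bucket 3 (collision)
624 → bucket 0
343 → bucket 7
735 → bucket 3 (collision)
147 → bucket 3 (collision)
843 → bucket 3 (collision)
Final buckets:
0: 624
1: -
2: -
3: 867 -> 171 -> 735 -> 147 -> 843
4: -
5: -
6: -
7: 343
8: -
9: -
10: -
11: 383

5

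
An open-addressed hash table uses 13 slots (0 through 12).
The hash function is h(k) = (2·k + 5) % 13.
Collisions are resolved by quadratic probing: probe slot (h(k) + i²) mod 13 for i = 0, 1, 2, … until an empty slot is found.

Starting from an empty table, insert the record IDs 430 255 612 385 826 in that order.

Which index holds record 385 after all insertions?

430: h=7 → slot 7
255: h=8 → slot 8
612: h=7, probe 7,8,11 → slot 11
385: h=8, probe 8,9 → slot 9
826: h=6 → slot 6
Table: [., ., ., ., ., ., 826, 430, 255, 385, ., 612, .]

9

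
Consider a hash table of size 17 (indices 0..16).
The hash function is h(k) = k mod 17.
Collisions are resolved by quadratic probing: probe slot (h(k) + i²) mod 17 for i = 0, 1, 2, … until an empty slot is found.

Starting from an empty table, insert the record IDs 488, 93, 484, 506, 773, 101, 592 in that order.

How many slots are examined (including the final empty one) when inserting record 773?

Insert 488: h=12, slot 12 empty -> index 12.
Insert 93: h=8, slot 8 empty -> index 8.
Insert 484: h=8, slot 8 occupied -> index 9.
Insert 506: h=13, slot 13 empty -> index 13.
Insert 773: h=8, slots 8,9,12 occupied -> index 0.
Insert 101: h=16, slot 16 empty -> index 16.
Insert 592: h=14, slot 14 empty -> index 14.
Table: [773, -, -, -, -, -, -, -, 93, 484, -, -, 488, 506, 592, -, 101]

4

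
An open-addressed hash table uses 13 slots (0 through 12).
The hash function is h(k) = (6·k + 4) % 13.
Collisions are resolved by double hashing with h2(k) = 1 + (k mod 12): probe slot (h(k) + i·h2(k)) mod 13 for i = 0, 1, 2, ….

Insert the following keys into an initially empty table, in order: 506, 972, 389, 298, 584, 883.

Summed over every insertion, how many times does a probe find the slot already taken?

4

506: h=11 -> slot 11
972: h=12 -> slot 12
389: h=11, h2=6, probe 11,4 -> slot 4
298: h=11, h2=11, probe 11,9 -> slot 9
584: h=11, h2=9, probe 11,7 -> slot 7
883: h=11, h2=8, probe 11,6 -> slot 6
Table: [_, _, _, _, 389, _, 883, 584, _, 298, _, 506, 972]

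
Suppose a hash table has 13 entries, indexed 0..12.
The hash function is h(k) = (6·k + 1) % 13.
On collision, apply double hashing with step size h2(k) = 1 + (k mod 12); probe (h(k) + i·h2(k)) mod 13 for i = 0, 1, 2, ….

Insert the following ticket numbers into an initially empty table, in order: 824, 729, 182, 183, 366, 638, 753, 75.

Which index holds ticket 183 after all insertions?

11

824 hashes to 5; slot 5 is free → place at 5.
729 hashes to 7; slot 7 is free → place at 7.
182 hashes to 1; slot 1 is free → place at 1.
183 hashes to 7, h2=4; 7 taken → place at 11.
366 hashes to 0; slot 0 is free → place at 0.
638 hashes to 7, h2=3; 7 taken → place at 10.
753 hashes to 8; slot 8 is free → place at 8.
75 hashes to 9; slot 9 is free → place at 9.
Table: [366, 182, —, —, —, 824, —, 729, 753, 75, 638, 183, —]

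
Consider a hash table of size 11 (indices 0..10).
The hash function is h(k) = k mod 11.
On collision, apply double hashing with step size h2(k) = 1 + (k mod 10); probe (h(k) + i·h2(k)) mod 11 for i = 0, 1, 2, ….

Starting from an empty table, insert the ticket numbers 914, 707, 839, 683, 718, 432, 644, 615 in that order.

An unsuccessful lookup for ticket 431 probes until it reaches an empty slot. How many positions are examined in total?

2

914: h=1 => slot 1
707: h=3 => slot 3
839: h=3, h2=10, probe 3,2 => slot 2
683: h=1, h2=4, probe 1,5 => slot 5
718: h=3, h2=9, probe 3,1,10 => slot 10
432: h=3, h2=3, probe 3,6 => slot 6
644: h=6, h2=5, probe 6,0 => slot 0
615: h=10, h2=6, probe 10,5,0,6,1,7 => slot 7
Table: [644, 914, 839, 707, ∅, 683, 432, 615, ∅, ∅, 718]
Lookup 431: h=2, h2=2, probe 2,4 → slot 4 empty, not found.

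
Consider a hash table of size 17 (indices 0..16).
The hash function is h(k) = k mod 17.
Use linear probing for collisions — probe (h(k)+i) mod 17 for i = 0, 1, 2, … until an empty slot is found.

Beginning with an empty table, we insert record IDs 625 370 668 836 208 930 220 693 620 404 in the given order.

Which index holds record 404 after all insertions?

Insert 625: h=13, slot 13 empty => index 13.
Insert 370: h=13, slot 13 occupied => index 14.
Insert 668: h=5, slot 5 empty => index 5.
Insert 836: h=3, slot 3 empty => index 3.
Insert 208: h=4, slot 4 empty => index 4.
Insert 930: h=12, slot 12 empty => index 12.
Insert 220: h=16, slot 16 empty => index 16.
Insert 693: h=13, slots 13,14 occupied => index 15.
Insert 620: h=8, slot 8 empty => index 8.
Insert 404: h=13, slots 13,14,15,16 occupied => index 0.
Table: [404, —, —, 836, 208, 668, —, —, 620, —, —, —, 930, 625, 370, 693, 220]

0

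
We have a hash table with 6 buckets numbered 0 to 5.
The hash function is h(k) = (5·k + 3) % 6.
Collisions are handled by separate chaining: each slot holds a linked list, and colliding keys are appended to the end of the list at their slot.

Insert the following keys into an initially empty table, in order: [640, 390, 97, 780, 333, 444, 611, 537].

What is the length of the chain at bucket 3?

Insert 640: h=5, bucket 5 empty -> new chain.
Insert 390: h=3, bucket 3 empty -> new chain.
Insert 97: h=2, bucket 2 empty -> new chain.
Insert 780: h=3, bucket 3 nonempty -> append to chain.
Insert 333: h=0, bucket 0 empty -> new chain.
Insert 444: h=3, bucket 3 nonempty -> append to chain.
Insert 611: h=4, bucket 4 empty -> new chain.
Insert 537: h=0, bucket 0 nonempty -> append to chain.
Final buckets:
0: 333 -> 537
1: —
2: 97
3: 390 -> 780 -> 444
4: 611
5: 640

3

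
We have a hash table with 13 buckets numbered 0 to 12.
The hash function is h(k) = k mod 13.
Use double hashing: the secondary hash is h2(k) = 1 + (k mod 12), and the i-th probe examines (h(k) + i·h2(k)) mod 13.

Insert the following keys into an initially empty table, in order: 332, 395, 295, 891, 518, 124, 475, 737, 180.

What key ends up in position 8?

Insert 332: h=7, slot 7 empty → index 7.
Insert 395: h=5, slot 5 empty → index 5.
Insert 295: h=9, slot 9 empty → index 9.
Insert 891: h=7, h2=4, slot 7 occupied → index 11.
Insert 518: h=11, h2=3, slot 11 occupied → index 1.
Insert 124: h=7, h2=5, slot 7 occupied → index 12.
Insert 475: h=7, h2=8, slot 7 occupied → index 2.
Insert 737: h=9, h2=6, slots 9,2 occupied → index 8.
Insert 180: h=11, h2=1, slots 11,12 occupied → index 0.
Table: [180, 518, 475, ∅, ∅, 395, ∅, 332, 737, 295, ∅, 891, 124]

737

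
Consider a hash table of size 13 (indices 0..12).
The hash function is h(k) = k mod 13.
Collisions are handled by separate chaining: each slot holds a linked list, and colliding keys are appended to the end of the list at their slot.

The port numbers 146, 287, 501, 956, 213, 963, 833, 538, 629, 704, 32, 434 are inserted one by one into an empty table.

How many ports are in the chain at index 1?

3

146 → bucket 3
287 → bucket 1
501 → bucket 7
956 → bucket 7 (collision)
213 → bucket 5
963 → bucket 1 (collision)
833 → bucket 1 (collision)
538 → bucket 5 (collision)
629 → bucket 5 (collision)
704 → bucket 2
32 → bucket 6
434 → bucket 5 (collision)
Final buckets:
0: -
1: 287 -> 963 -> 833
2: 704
3: 146
4: -
5: 213 -> 538 -> 629 -> 434
6: 32
7: 501 -> 956
8: -
9: -
10: -
11: -
12: -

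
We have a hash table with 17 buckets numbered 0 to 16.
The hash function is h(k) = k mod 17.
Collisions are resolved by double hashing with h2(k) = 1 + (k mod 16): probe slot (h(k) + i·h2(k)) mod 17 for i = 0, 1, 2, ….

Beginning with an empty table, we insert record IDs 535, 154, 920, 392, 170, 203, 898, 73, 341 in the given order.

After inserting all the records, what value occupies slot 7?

341

535 hashes to 8; slot 8 is free => place at 8.
154 hashes to 1; slot 1 is free => place at 1.
920 hashes to 2; slot 2 is free => place at 2.
392 hashes to 1, h2=9; 1 taken => place at 10.
170 hashes to 0; slot 0 is free => place at 0.
203 hashes to 16; slot 16 is free => place at 16.
898 hashes to 14; slot 14 is free => place at 14.
73 hashes to 5; slot 5 is free => place at 5.
341 hashes to 1, h2=6; 1 taken => place at 7.
Table: [170, 154, 920, -, -, 73, -, 341, 535, -, 392, -, -, -, 898, -, 203]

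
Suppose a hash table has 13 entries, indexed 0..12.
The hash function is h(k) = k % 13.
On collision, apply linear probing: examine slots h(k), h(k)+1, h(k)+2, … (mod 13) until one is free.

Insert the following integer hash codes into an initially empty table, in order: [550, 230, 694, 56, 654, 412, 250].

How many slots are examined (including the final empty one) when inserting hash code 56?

3

550 hashes to 4; slot 4 is free -> place at 4.
230 hashes to 9; slot 9 is free -> place at 9.
694 hashes to 5; slot 5 is free -> place at 5.
56 hashes to 4; 4,5 taken -> place at 6.
654 hashes to 4; 4,5,6 taken -> place at 7.
412 hashes to 9; 9 taken -> place at 10.
250 hashes to 3; slot 3 is free -> place at 3.
Table: [—, —, —, 250, 550, 694, 56, 654, —, 230, 412, —, —]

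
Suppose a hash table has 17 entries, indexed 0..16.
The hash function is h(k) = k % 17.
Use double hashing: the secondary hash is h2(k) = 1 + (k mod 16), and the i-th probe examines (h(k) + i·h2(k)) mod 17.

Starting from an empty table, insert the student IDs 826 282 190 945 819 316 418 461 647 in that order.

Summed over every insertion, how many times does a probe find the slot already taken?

5

826: h=10 => slot 10
282: h=10, h2=11, probe 10,4 => slot 4
190: h=3 => slot 3
945: h=10, h2=2, probe 10,12 => slot 12
819: h=3, h2=4, probe 3,7 => slot 7
316: h=10, h2=13, probe 10,6 => slot 6
418: h=10, h2=3, probe 10,13 => slot 13
461: h=2 => slot 2
647: h=1 => slot 1
Table: [∅, 647, 461, 190, 282, ∅, 316, 819, ∅, ∅, 826, ∅, 945, 418, ∅, ∅, ∅]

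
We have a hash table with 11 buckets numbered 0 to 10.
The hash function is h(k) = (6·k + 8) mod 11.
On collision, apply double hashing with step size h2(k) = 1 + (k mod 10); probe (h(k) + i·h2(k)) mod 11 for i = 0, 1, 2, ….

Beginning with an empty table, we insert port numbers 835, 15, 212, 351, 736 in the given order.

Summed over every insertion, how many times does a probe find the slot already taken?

3

835: h=2 -> slot 2
15: h=10 -> slot 10
212: h=4 -> slot 4
351: h=2, h2=2, probe 2,4,6 -> slot 6
736: h=2, h2=7, probe 2,9 -> slot 9
Table: [-, -, 835, -, 212, -, 351, -, -, 736, 15]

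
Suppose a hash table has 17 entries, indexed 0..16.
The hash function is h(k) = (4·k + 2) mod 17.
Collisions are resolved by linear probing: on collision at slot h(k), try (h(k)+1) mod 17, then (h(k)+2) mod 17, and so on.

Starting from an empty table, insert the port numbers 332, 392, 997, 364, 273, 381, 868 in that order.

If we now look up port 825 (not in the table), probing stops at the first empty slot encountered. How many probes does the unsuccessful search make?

Insert 332: h=4, slot 4 empty → index 4.
Insert 392: h=6, slot 6 empty → index 6.
Insert 997: h=12, slot 12 empty → index 12.
Insert 364: h=13, slot 13 empty → index 13.
Insert 273: h=6, slot 6 occupied → index 7.
Insert 381: h=13, slot 13 occupied → index 14.
Insert 868: h=6, slots 6,7 occupied → index 8.
Table: [., ., ., ., 332, ., 392, 273, 868, ., ., ., 997, 364, 381, ., .]
Lookup 825: h=4, probe 4,5 → slot 5 empty, not found.

2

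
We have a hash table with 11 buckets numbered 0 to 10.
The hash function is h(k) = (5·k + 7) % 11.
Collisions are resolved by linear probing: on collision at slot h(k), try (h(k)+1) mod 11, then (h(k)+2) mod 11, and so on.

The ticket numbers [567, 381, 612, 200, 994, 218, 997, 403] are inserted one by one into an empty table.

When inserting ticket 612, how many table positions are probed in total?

2

567: h=4 → slot 4
381: h=9 → slot 9
612: h=9, probe 9,10 → slot 10
200: h=6 → slot 6
994: h=5 → slot 5
218: h=8 → slot 8
997: h=9, probe 9,10,0 → slot 0
403: h=9, probe 9,10,0,1 → slot 1
Table: [997, 403, ., ., 567, 994, 200, ., 218, 381, 612]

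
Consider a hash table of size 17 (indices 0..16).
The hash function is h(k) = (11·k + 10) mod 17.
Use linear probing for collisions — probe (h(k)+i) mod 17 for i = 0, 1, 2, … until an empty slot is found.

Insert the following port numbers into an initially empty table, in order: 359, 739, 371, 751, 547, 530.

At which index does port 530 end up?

12

359 hashes to 15; slot 15 is free => place at 15.
739 hashes to 13; slot 13 is free => place at 13.
371 hashes to 11; slot 11 is free => place at 11.
751 hashes to 9; slot 9 is free => place at 9.
547 hashes to 9; 9 taken => place at 10.
530 hashes to 9; 9,10,11 taken => place at 12.
Table: [∅, ∅, ∅, ∅, ∅, ∅, ∅, ∅, ∅, 751, 547, 371, 530, 739, ∅, 359, ∅]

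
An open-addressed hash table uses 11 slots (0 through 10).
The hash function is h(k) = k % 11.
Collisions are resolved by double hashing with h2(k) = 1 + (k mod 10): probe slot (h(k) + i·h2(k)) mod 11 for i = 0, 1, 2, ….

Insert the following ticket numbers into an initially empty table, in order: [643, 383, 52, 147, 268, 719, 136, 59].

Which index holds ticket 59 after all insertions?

1

643 hashes to 5; slot 5 is free → place at 5.
383 hashes to 9; slot 9 is free → place at 9.
52 hashes to 8; slot 8 is free → place at 8.
147 hashes to 4; slot 4 is free → place at 4.
268 hashes to 4, h2=9; 4 taken → place at 2.
719 hashes to 4, h2=10; 4 taken → place at 3.
136 hashes to 4, h2=7; 4 taken → place at 0.
59 hashes to 4, h2=10; 4,3,2 taken → place at 1.
Table: [136, 59, 268, 719, 147, 643, -, -, 52, 383, -]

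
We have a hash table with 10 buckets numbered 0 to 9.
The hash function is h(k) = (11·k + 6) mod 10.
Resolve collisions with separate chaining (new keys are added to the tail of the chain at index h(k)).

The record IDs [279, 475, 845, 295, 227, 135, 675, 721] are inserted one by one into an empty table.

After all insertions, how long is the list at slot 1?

5

279 -> bucket 5
475 -> bucket 1
845 -> bucket 1 (collision)
295 -> bucket 1 (collision)
227 -> bucket 3
135 -> bucket 1 (collision)
675 -> bucket 1 (collision)
721 -> bucket 7
Final buckets:
0: —
1: 475 -> 845 -> 295 -> 135 -> 675
2: —
3: 227
4: —
5: 279
6: —
7: 721
8: —
9: —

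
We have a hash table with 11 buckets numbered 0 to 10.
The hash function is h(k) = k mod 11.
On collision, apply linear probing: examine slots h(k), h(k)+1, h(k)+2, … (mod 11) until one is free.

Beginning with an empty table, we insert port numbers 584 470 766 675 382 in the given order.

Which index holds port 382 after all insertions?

9

Insert 584: h=1, slot 1 empty -> index 1.
Insert 470: h=8, slot 8 empty -> index 8.
Insert 766: h=7, slot 7 empty -> index 7.
Insert 675: h=4, slot 4 empty -> index 4.
Insert 382: h=8, slot 8 occupied -> index 9.
Table: [∅, 584, ∅, ∅, 675, ∅, ∅, 766, 470, 382, ∅]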